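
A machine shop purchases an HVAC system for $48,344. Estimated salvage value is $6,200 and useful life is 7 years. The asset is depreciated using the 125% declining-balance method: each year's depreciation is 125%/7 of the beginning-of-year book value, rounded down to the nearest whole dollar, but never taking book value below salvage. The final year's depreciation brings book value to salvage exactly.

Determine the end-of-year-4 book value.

$22,011

Depreciable base = $48,344 − $6,200 = $42,144.
Year 1: ⌊$48,344 × 125%/7⌋ = $8,632. Book value $39,712.
Year 2: ⌊$39,712 × 125%/7⌋ = $7,091. Book value $32,621.
Year 3: ⌊$32,621 × 125%/7⌋ = $5,825. Book value $26,796.
Year 4: ⌊$26,796 × 125%/7⌋ = $4,785. Book value $22,011.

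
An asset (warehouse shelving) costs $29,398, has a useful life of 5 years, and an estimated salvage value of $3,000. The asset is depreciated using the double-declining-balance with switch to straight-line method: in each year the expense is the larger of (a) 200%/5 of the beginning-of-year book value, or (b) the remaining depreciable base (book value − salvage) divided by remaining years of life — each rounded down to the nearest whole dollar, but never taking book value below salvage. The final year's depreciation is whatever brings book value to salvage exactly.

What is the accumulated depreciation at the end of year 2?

$18,814

Depreciable base = $29,398 − $3,000 = $26,398.
Year 1: DB = ⌊$29,398 × 200%/5⌋ = $11,759; SL = ⌊$26,398/5⌋ = $5,279 → take DB $11,759. Book value $17,639.
Year 2: DB = ⌊$17,639 × 200%/5⌋ = $7,055; SL = ⌊$14,639/4⌋ = $3,659 → take DB $7,055. Book value $10,584.
Accumulated through year 2 = $29,398 − $10,584 = $18,814.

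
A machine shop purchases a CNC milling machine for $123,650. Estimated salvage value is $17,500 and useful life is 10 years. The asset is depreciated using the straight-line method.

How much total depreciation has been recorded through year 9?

$95,535

Depreciable base = $123,650 − $17,500 = $106,150.
Annual expense = $106,150 / 10 = $10,615.
End of year 1: book value $113,035.
End of year 2: book value $102,420.
End of year 3: book value $91,805.
End of year 4: book value $81,190.
End of year 5: book value $70,575.
End of year 6: book value $59,960.
End of year 7: book value $49,345.
End of year 8: book value $38,730.
End of year 9: book value $28,115.
Accumulated through year 9 = $123,650 − $28,115 = $95,535.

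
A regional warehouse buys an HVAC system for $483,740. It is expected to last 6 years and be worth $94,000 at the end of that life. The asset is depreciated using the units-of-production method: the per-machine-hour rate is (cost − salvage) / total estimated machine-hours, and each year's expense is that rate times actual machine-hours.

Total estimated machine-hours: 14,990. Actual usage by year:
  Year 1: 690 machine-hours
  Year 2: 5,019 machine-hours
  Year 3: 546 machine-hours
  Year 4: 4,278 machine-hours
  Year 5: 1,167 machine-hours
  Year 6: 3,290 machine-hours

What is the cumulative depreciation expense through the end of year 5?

$304,200

Depreciable base = $483,740 − $94,000 = $389,740.
Rate = $389,740 / 14,990 machine-hours = $26 per machine-hour.
Year 1: 690 × $26 = $17,940. Book value $465,800.
Year 2: 5,019 × $26 = $130,494. Book value $335,306.
Year 3: 546 × $26 = $14,196. Book value $321,110.
Year 4: 4,278 × $26 = $111,228. Book value $209,882.
Year 5: 1,167 × $26 = $30,342. Book value $179,540.
Accumulated through year 5 = $483,740 − $179,540 = $304,200.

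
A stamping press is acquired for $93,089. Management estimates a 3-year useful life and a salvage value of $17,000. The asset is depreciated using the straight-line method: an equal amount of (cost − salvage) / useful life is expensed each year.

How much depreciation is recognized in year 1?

$25,363

Depreciable base = $93,089 − $17,000 = $76,089.
Annual expense = $76,089 / 3 = $25,363.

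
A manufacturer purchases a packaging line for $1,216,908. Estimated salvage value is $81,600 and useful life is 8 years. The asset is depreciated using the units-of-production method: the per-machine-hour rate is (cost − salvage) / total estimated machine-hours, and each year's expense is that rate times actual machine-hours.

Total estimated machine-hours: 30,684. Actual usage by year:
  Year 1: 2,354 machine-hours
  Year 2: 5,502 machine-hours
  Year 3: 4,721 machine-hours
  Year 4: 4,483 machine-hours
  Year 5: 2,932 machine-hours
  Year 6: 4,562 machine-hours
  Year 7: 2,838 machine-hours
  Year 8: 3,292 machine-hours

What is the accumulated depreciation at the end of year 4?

Depreciable base = $1,216,908 − $81,600 = $1,135,308.
Rate = $1,135,308 / 30,684 machine-hours = $37 per machine-hour.
Year 1: 2,354 × $37 = $87,098. Book value $1,129,810.
Year 2: 5,502 × $37 = $203,574. Book value $926,236.
Year 3: 4,721 × $37 = $174,677. Book value $751,559.
Year 4: 4,483 × $37 = $165,871. Book value $585,688.
Accumulated through year 4 = $1,216,908 − $585,688 = $631,220.

$631,220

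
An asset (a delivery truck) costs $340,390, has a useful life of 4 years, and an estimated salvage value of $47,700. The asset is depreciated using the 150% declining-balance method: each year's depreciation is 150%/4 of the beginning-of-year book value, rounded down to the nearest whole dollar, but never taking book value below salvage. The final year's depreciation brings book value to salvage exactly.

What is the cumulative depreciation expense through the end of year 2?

Depreciable base = $340,390 − $47,700 = $292,690.
Year 1: ⌊$340,390 × 150%/4⌋ = $127,646. Book value $212,744.
Year 2: ⌊$212,744 × 150%/4⌋ = $79,779. Book value $132,965.
Accumulated through year 2 = $340,390 − $132,965 = $207,425.

$207,425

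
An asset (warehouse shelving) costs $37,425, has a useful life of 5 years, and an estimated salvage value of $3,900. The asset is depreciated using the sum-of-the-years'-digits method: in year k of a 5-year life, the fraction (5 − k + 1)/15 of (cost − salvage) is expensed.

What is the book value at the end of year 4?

$6,135

Depreciable base = $37,425 − $3,900 = $33,525.
Sum of the years' digits = 5+4+3+2+1 = 15.
Year 1: $33,525 × 5/15 = $11,175. Book value $26,250.
Year 2: $33,525 × 4/15 = $8,940. Book value $17,310.
Year 3: $33,525 × 3/15 = $6,705. Book value $10,605.
Year 4: $33,525 × 2/15 = $4,470. Book value $6,135.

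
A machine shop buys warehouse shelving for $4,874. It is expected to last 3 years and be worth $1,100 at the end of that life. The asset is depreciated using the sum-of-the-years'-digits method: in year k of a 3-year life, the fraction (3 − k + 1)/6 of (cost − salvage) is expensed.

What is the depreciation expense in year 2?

$1,258

Depreciable base = $4,874 − $1,100 = $3,774.
Sum of the years' digits = 3+2+1 = 6.
Year 1: $3,774 × 3/6 = $1,887. Book value $2,987.
Year 2: $3,774 × 2/6 = $1,258. Book value $1,729.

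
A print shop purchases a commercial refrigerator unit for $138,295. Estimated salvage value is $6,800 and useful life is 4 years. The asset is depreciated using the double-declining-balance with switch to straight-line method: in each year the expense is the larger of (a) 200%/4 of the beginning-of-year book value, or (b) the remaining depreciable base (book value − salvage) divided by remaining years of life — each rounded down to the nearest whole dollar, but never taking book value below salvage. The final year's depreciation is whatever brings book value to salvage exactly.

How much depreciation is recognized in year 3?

Depreciable base = $138,295 − $6,800 = $131,495.
Year 1: DB = ⌊$138,295 × 200%/4⌋ = $69,147; SL = ⌊$131,495/4⌋ = $32,873 → take DB $69,147. Book value $69,148.
Year 2: DB = ⌊$69,148 × 200%/4⌋ = $34,574; SL = ⌊$62,348/3⌋ = $20,782 → take DB $34,574. Book value $34,574.
Year 3: DB = ⌊$34,574 × 200%/4⌋ = $17,287; SL = ⌊$27,774/2⌋ = $13,887 → take DB $17,287. Book value $17,287.

$17,287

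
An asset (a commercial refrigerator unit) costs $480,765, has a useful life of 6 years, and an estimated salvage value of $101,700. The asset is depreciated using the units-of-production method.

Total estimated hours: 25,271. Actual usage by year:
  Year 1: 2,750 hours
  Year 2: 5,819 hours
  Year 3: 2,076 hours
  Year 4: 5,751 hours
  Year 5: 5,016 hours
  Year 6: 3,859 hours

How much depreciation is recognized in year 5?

Depreciable base = $480,765 − $101,700 = $379,065.
Rate = $379,065 / 25,271 hours = $15 per hour.
Year 1: 2,750 × $15 = $41,250. Book value $439,515.
Year 2: 5,819 × $15 = $87,285. Book value $352,230.
Year 3: 2,076 × $15 = $31,140. Book value $321,090.
Year 4: 5,751 × $15 = $86,265. Book value $234,825.
Year 5: 5,016 × $15 = $75,240. Book value $159,585.

$75,240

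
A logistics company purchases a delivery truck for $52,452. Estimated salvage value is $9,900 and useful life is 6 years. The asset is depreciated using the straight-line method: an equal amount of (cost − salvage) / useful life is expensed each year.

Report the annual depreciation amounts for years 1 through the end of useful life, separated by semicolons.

$7,092; $7,092; $7,092; $7,092; $7,092; $7,092

Depreciable base = $52,452 − $9,900 = $42,552.
Annual expense = $42,552 / 6 = $7,092.
End of year 1: book value $45,360.
End of year 2: book value $38,268.
End of year 3: book value $31,176.
End of year 4: book value $24,084.
End of year 5: book value $16,992.
End of year 6: book value $9,900.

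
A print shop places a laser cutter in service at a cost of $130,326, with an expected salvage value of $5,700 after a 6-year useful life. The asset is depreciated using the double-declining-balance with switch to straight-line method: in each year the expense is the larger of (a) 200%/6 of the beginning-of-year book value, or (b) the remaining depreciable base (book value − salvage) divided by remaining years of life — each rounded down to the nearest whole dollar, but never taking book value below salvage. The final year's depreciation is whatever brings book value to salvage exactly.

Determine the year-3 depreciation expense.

Depreciable base = $130,326 − $5,700 = $124,626.
Year 1: DB = ⌊$130,326 × 200%/6⌋ = $43,442; SL = ⌊$124,626/6⌋ = $20,771 → take DB $43,442. Book value $86,884.
Year 2: DB = ⌊$86,884 × 200%/6⌋ = $28,961; SL = ⌊$81,184/5⌋ = $16,236 → take DB $28,961. Book value $57,923.
Year 3: DB = ⌊$57,923 × 200%/6⌋ = $19,307; SL = ⌊$52,223/4⌋ = $13,055 → take DB $19,307. Book value $38,616.

$19,307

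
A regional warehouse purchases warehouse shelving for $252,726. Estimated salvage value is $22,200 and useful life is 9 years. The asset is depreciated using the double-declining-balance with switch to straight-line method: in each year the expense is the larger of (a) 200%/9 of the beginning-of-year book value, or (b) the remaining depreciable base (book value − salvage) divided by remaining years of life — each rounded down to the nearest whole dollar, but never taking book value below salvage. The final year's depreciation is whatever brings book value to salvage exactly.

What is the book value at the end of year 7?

Depreciable base = $252,726 − $22,200 = $230,526.
Year 1: DB = ⌊$252,726 × 200%/9⌋ = $56,161; SL = ⌊$230,526/9⌋ = $25,614 → take DB $56,161. Book value $196,565.
Year 2: DB = ⌊$196,565 × 200%/9⌋ = $43,681; SL = ⌊$174,365/8⌋ = $21,795 → take DB $43,681. Book value $152,884.
Year 3: DB = ⌊$152,884 × 200%/9⌋ = $33,974; SL = ⌊$130,684/7⌋ = $18,669 → take DB $33,974. Book value $118,910.
Year 4: DB = ⌊$118,910 × 200%/9⌋ = $26,424; SL = ⌊$96,710/6⌋ = $16,118 → take DB $26,424. Book value $92,486.
Year 5: DB = ⌊$92,486 × 200%/9⌋ = $20,552; SL = ⌊$70,286/5⌋ = $14,057 → take DB $20,552. Book value $71,934.
Year 6: DB = ⌊$71,934 × 200%/9⌋ = $15,985; SL = ⌊$49,734/4⌋ = $12,433 → take DB $15,985. Book value $55,949.
Year 7: DB = ⌊$55,949 × 200%/9⌋ = $12,433; SL = ⌊$33,749/3⌋ = $11,249 → take DB $12,433. Book value $43,516.

$43,516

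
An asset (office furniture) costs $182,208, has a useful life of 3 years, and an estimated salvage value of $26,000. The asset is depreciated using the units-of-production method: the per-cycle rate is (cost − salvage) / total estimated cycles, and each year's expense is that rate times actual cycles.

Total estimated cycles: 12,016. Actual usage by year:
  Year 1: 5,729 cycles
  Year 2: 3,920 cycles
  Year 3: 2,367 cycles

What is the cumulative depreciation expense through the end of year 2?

Depreciable base = $182,208 − $26,000 = $156,208.
Rate = $156,208 / 12,016 cycles = $13 per cycle.
Year 1: 5,729 × $13 = $74,477. Book value $107,731.
Year 2: 3,920 × $13 = $50,960. Book value $56,771.
Accumulated through year 2 = $182,208 − $56,771 = $125,437.

$125,437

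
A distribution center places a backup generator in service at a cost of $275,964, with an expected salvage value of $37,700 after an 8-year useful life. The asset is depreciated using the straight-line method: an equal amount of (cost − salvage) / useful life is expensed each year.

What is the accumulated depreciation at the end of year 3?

$89,349

Depreciable base = $275,964 − $37,700 = $238,264.
Annual expense = $238,264 / 8 = $29,783.
End of year 1: book value $246,181.
End of year 2: book value $216,398.
End of year 3: book value $186,615.
Accumulated through year 3 = $275,964 − $186,615 = $89,349.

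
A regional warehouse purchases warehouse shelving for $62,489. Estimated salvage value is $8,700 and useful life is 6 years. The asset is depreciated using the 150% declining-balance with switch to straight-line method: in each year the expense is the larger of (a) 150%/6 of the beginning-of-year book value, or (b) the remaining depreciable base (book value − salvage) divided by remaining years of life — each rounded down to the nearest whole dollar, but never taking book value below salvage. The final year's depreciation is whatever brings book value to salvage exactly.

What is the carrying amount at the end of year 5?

$14,237

Depreciable base = $62,489 − $8,700 = $53,789.
Year 1: DB = ⌊$62,489 × 150%/6⌋ = $15,622; SL = ⌊$53,789/6⌋ = $8,964 → take DB $15,622. Book value $46,867.
Year 2: DB = ⌊$46,867 × 150%/6⌋ = $11,716; SL = ⌊$38,167/5⌋ = $7,633 → take DB $11,716. Book value $35,151.
Year 3: DB = ⌊$35,151 × 150%/6⌋ = $8,787; SL = ⌊$26,451/4⌋ = $6,612 → take DB $8,787. Book value $26,364.
Year 4: DB = ⌊$26,364 × 150%/6⌋ = $6,591; SL = ⌊$17,664/3⌋ = $5,888 → take DB $6,591. Book value $19,773.
Year 5: DB = ⌊$19,773 × 150%/6⌋ = $4,943; SL = ⌊$11,073/2⌋ = $5,536 → take SL $5,536. Book value $14,237.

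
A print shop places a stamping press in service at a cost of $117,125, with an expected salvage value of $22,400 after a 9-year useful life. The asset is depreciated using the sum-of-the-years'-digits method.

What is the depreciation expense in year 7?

Depreciable base = $117,125 − $22,400 = $94,725.
Sum of the years' digits = 9+8+7+6+5+4+3+2+1 = 45.
Year 1: $94,725 × 9/45 = $18,945. Book value $98,180.
Year 2: $94,725 × 8/45 = $16,840. Book value $81,340.
Year 3: $94,725 × 7/45 = $14,735. Book value $66,605.
Year 4: $94,725 × 6/45 = $12,630. Book value $53,975.
Year 5: $94,725 × 5/45 = $10,525. Book value $43,450.
Year 6: $94,725 × 4/45 = $8,420. Book value $35,030.
Year 7: $94,725 × 3/45 = $6,315. Book value $28,715.

$6,315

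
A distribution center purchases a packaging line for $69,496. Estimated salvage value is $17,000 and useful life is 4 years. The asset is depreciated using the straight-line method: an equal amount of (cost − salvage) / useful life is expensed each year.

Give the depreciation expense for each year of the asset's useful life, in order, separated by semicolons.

$13,124; $13,124; $13,124; $13,124

Depreciable base = $69,496 − $17,000 = $52,496.
Annual expense = $52,496 / 4 = $13,124.
End of year 1: book value $56,372.
End of year 2: book value $43,248.
End of year 3: book value $30,124.
End of year 4: book value $17,000.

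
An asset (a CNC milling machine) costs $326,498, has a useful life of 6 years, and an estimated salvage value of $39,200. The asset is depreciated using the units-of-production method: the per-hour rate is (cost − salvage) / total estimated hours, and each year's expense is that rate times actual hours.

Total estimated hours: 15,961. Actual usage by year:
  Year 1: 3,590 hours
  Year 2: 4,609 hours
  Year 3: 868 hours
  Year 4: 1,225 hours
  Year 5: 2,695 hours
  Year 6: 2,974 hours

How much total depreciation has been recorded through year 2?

Depreciable base = $326,498 − $39,200 = $287,298.
Rate = $287,298 / 15,961 hours = $18 per hour.
Year 1: 3,590 × $18 = $64,620. Book value $261,878.
Year 2: 4,609 × $18 = $82,962. Book value $178,916.
Accumulated through year 2 = $326,498 − $178,916 = $147,582.

$147,582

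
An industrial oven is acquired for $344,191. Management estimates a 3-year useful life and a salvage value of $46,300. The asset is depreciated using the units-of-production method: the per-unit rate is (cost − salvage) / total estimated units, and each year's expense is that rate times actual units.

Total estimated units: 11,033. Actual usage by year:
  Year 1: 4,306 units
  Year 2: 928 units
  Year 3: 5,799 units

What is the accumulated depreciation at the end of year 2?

Depreciable base = $344,191 − $46,300 = $297,891.
Rate = $297,891 / 11,033 units = $27 per unit.
Year 1: 4,306 × $27 = $116,262. Book value $227,929.
Year 2: 928 × $27 = $25,056. Book value $202,873.
Accumulated through year 2 = $344,191 − $202,873 = $141,318.

$141,318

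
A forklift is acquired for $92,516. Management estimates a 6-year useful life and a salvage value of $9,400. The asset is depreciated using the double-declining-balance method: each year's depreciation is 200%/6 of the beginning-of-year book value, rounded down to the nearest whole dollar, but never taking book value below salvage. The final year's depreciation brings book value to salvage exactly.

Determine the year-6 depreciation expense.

Depreciable base = $92,516 − $9,400 = $83,116.
Year 1: ⌊$92,516 × 200%/6⌋ = $30,838. Book value $61,678.
Year 2: ⌊$61,678 × 200%/6⌋ = $20,559. Book value $41,119.
Year 3: ⌊$41,119 × 200%/6⌋ = $13,706. Book value $27,413.
Year 4: ⌊$27,413 × 200%/6⌋ = $9,137. Book value $18,276.
Year 5: ⌊$18,276 × 200%/6⌋ = $6,092. Book value $12,184.
Year 6 (final): $12,184 − $9,400 = $2,784. Book value $9,400.

$2,784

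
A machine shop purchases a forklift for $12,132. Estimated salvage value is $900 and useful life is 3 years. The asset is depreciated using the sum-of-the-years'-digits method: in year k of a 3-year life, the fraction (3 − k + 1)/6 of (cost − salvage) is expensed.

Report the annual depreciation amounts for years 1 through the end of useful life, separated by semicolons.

$5,616; $3,744; $1,872

Depreciable base = $12,132 − $900 = $11,232.
Sum of the years' digits = 3+2+1 = 6.
Year 1: $11,232 × 3/6 = $5,616. Book value $6,516.
Year 2: $11,232 × 2/6 = $3,744. Book value $2,772.
Year 3: $11,232 × 1/6 = $1,872. Book value $900.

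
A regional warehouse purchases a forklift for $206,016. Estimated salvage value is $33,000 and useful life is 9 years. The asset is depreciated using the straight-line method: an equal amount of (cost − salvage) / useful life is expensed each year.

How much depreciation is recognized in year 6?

$19,224

Depreciable base = $206,016 − $33,000 = $173,016.
Annual expense = $173,016 / 9 = $19,224.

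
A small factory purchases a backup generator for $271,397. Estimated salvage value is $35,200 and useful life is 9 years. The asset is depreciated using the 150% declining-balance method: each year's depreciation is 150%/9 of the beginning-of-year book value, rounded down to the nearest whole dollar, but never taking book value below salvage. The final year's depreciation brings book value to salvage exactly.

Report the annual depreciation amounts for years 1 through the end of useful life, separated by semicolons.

$45,232; $37,694; $31,411; $26,176; $21,814; $18,178; $15,148; $12,624; $27,920

Depreciable base = $271,397 − $35,200 = $236,197.
Year 1: ⌊$271,397 × 150%/9⌋ = $45,232. Book value $226,165.
Year 2: ⌊$226,165 × 150%/9⌋ = $37,694. Book value $188,471.
Year 3: ⌊$188,471 × 150%/9⌋ = $31,411. Book value $157,060.
Year 4: ⌊$157,060 × 150%/9⌋ = $26,176. Book value $130,884.
Year 5: ⌊$130,884 × 150%/9⌋ = $21,814. Book value $109,070.
Year 6: ⌊$109,070 × 150%/9⌋ = $18,178. Book value $90,892.
Year 7: ⌊$90,892 × 150%/9⌋ = $15,148. Book value $75,744.
Year 8: ⌊$75,744 × 150%/9⌋ = $12,624. Book value $63,120.
Year 9 (final): $63,120 − $35,200 = $27,920. Book value $35,200.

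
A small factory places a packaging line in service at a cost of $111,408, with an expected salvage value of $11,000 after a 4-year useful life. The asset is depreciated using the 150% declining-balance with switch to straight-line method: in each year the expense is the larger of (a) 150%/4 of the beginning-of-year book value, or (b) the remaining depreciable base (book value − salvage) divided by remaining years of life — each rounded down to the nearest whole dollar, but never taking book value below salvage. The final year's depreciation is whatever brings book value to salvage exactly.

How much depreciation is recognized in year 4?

Depreciable base = $111,408 − $11,000 = $100,408.
Year 1: DB = ⌊$111,408 × 150%/4⌋ = $41,778; SL = ⌊$100,408/4⌋ = $25,102 → take DB $41,778. Book value $69,630.
Year 2: DB = ⌊$69,630 × 150%/4⌋ = $26,111; SL = ⌊$58,630/3⌋ = $19,543 → take DB $26,111. Book value $43,519.
Year 3: DB = ⌊$43,519 × 150%/4⌋ = $16,319; SL = ⌊$32,519/2⌋ = $16,259 → take DB $16,319. Book value $27,200.
Year 4 (final): $27,200 − $11,000 = $16,200. Book value $11,000.

$16,200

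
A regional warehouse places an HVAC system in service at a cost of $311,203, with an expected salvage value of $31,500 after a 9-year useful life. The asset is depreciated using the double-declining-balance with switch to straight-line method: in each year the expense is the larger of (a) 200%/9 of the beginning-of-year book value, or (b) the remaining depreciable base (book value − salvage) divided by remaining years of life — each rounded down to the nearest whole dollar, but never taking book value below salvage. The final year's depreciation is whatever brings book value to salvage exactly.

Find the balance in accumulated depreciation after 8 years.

Depreciable base = $311,203 − $31,500 = $279,703.
Year 1: DB = ⌊$311,203 × 200%/9⌋ = $69,156; SL = ⌊$279,703/9⌋ = $31,078 → take DB $69,156. Book value $242,047.
Year 2: DB = ⌊$242,047 × 200%/9⌋ = $53,788; SL = ⌊$210,547/8⌋ = $26,318 → take DB $53,788. Book value $188,259.
Year 3: DB = ⌊$188,259 × 200%/9⌋ = $41,835; SL = ⌊$156,759/7⌋ = $22,394 → take DB $41,835. Book value $146,424.
Year 4: DB = ⌊$146,424 × 200%/9⌋ = $32,538; SL = ⌊$114,924/6⌋ = $19,154 → take DB $32,538. Book value $113,886.
Year 5: DB = ⌊$113,886 × 200%/9⌋ = $25,308; SL = ⌊$82,386/5⌋ = $16,477 → take DB $25,308. Book value $88,578.
Year 6: DB = ⌊$88,578 × 200%/9⌋ = $19,684; SL = ⌊$57,078/4⌋ = $14,269 → take DB $19,684. Book value $68,894.
Year 7: DB = ⌊$68,894 × 200%/9⌋ = $15,309; SL = ⌊$37,394/3⌋ = $12,464 → take DB $15,309. Book value $53,585.
Year 8: DB = ⌊$53,585 × 200%/9⌋ = $11,907; SL = ⌊$22,085/2⌋ = $11,042 → take DB $11,907. Book value $41,678.
Accumulated through year 8 = $311,203 − $41,678 = $269,525.

$269,525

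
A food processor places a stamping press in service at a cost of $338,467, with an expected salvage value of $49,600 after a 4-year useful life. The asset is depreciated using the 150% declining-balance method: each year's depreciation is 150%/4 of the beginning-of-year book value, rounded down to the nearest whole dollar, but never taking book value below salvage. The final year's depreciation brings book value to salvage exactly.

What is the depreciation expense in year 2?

Depreciable base = $338,467 − $49,600 = $288,867.
Year 1: ⌊$338,467 × 150%/4⌋ = $126,925. Book value $211,542.
Year 2: ⌊$211,542 × 150%/4⌋ = $79,328. Book value $132,214.

$79,328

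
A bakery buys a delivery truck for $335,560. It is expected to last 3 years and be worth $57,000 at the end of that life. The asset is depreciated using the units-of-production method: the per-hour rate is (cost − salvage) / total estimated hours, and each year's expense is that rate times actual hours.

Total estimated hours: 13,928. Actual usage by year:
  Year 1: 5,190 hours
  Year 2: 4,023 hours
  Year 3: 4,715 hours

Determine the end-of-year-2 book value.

Depreciable base = $335,560 − $57,000 = $278,560.
Rate = $278,560 / 13,928 hours = $20 per hour.
Year 1: 5,190 × $20 = $103,800. Book value $231,760.
Year 2: 4,023 × $20 = $80,460. Book value $151,300.

$151,300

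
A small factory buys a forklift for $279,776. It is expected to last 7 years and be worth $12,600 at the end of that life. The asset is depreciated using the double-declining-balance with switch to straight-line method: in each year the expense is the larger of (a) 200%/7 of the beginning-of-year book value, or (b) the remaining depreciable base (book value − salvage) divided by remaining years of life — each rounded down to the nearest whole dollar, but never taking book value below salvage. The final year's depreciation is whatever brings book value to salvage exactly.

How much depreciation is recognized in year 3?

Depreciable base = $279,776 − $12,600 = $267,176.
Year 1: DB = ⌊$279,776 × 200%/7⌋ = $79,936; SL = ⌊$267,176/7⌋ = $38,168 → take DB $79,936. Book value $199,840.
Year 2: DB = ⌊$199,840 × 200%/7⌋ = $57,097; SL = ⌊$187,240/6⌋ = $31,206 → take DB $57,097. Book value $142,743.
Year 3: DB = ⌊$142,743 × 200%/7⌋ = $40,783; SL = ⌊$130,143/5⌋ = $26,028 → take DB $40,783. Book value $101,960.

$40,783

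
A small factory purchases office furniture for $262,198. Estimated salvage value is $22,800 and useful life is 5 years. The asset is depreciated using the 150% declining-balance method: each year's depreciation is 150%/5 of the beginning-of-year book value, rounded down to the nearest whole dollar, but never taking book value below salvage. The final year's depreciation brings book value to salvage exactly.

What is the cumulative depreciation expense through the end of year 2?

$133,720

Depreciable base = $262,198 − $22,800 = $239,398.
Year 1: ⌊$262,198 × 150%/5⌋ = $78,659. Book value $183,539.
Year 2: ⌊$183,539 × 150%/5⌋ = $55,061. Book value $128,478.
Accumulated through year 2 = $262,198 − $128,478 = $133,720.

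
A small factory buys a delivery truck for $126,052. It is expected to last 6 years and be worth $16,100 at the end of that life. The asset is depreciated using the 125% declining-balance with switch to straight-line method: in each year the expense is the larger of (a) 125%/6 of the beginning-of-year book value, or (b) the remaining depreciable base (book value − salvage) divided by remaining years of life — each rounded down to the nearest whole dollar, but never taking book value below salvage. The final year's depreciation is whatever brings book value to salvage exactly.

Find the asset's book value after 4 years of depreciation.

$47,063

Depreciable base = $126,052 − $16,100 = $109,952.
Year 1: DB = ⌊$126,052 × 125%/6⌋ = $26,260; SL = ⌊$109,952/6⌋ = $18,325 → take DB $26,260. Book value $99,792.
Year 2: DB = ⌊$99,792 × 125%/6⌋ = $20,790; SL = ⌊$83,692/5⌋ = $16,738 → take DB $20,790. Book value $79,002.
Year 3: DB = ⌊$79,002 × 125%/6⌋ = $16,458; SL = ⌊$62,902/4⌋ = $15,725 → take DB $16,458. Book value $62,544.
Year 4: DB = ⌊$62,544 × 125%/6⌋ = $13,030; SL = ⌊$46,444/3⌋ = $15,481 → take SL $15,481. Book value $47,063.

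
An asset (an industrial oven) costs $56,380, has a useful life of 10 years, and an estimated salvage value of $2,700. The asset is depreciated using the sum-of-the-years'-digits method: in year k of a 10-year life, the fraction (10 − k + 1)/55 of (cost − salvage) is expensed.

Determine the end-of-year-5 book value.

$17,340

Depreciable base = $56,380 − $2,700 = $53,680.
Sum of the years' digits = 10+9+8+7+6+5+4+3+2+1 = 55.
Year 1: $53,680 × 10/55 = $9,760. Book value $46,620.
Year 2: $53,680 × 9/55 = $8,784. Book value $37,836.
Year 3: $53,680 × 8/55 = $7,808. Book value $30,028.
Year 4: $53,680 × 7/55 = $6,832. Book value $23,196.
Year 5: $53,680 × 6/55 = $5,856. Book value $17,340.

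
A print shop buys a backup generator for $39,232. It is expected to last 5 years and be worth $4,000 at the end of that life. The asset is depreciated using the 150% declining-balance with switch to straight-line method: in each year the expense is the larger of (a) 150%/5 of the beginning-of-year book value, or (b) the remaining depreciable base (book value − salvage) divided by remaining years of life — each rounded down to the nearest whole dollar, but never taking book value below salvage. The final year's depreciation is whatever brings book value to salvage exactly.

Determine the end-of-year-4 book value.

Depreciable base = $39,232 − $4,000 = $35,232.
Year 1: DB = ⌊$39,232 × 150%/5⌋ = $11,769; SL = ⌊$35,232/5⌋ = $7,046 → take DB $11,769. Book value $27,463.
Year 2: DB = ⌊$27,463 × 150%/5⌋ = $8,238; SL = ⌊$23,463/4⌋ = $5,865 → take DB $8,238. Book value $19,225.
Year 3: DB = ⌊$19,225 × 150%/5⌋ = $5,767; SL = ⌊$15,225/3⌋ = $5,075 → take DB $5,767. Book value $13,458.
Year 4: DB = ⌊$13,458 × 150%/5⌋ = $4,037; SL = ⌊$9,458/2⌋ = $4,729 → take SL $4,729. Book value $8,729.

$8,729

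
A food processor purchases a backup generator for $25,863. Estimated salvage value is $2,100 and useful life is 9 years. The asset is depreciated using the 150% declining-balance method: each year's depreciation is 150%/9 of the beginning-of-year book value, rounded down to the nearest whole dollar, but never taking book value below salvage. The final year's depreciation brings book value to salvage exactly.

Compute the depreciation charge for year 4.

Depreciable base = $25,863 − $2,100 = $23,763.
Year 1: ⌊$25,863 × 150%/9⌋ = $4,310. Book value $21,553.
Year 2: ⌊$21,553 × 150%/9⌋ = $3,592. Book value $17,961.
Year 3: ⌊$17,961 × 150%/9⌋ = $2,993. Book value $14,968.
Year 4: ⌊$14,968 × 150%/9⌋ = $2,494. Book value $12,474.

$2,494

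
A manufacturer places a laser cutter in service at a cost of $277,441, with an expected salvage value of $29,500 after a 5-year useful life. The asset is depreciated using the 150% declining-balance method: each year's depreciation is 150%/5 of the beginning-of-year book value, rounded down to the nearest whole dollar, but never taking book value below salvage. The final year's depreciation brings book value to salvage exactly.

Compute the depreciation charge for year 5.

$37,115

Depreciable base = $277,441 − $29,500 = $247,941.
Year 1: ⌊$277,441 × 150%/5⌋ = $83,232. Book value $194,209.
Year 2: ⌊$194,209 × 150%/5⌋ = $58,262. Book value $135,947.
Year 3: ⌊$135,947 × 150%/5⌋ = $40,784. Book value $95,163.
Year 4: ⌊$95,163 × 150%/5⌋ = $28,548. Book value $66,615.
Year 5 (final): $66,615 − $29,500 = $37,115. Book value $29,500.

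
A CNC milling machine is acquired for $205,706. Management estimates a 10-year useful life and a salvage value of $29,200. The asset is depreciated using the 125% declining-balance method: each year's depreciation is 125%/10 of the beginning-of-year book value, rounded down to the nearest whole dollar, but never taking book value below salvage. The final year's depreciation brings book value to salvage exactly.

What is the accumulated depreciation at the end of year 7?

$124,924

Depreciable base = $205,706 − $29,200 = $176,506.
Year 1: ⌊$205,706 × 125%/10⌋ = $25,713. Book value $179,993.
Year 2: ⌊$179,993 × 125%/10⌋ = $22,499. Book value $157,494.
Year 3: ⌊$157,494 × 125%/10⌋ = $19,686. Book value $137,808.
Year 4: ⌊$137,808 × 125%/10⌋ = $17,226. Book value $120,582.
Year 5: ⌊$120,582 × 125%/10⌋ = $15,072. Book value $105,510.
Year 6: ⌊$105,510 × 125%/10⌋ = $13,188. Book value $92,322.
Year 7: ⌊$92,322 × 125%/10⌋ = $11,540. Book value $80,782.
Accumulated through year 7 = $205,706 − $80,782 = $124,924.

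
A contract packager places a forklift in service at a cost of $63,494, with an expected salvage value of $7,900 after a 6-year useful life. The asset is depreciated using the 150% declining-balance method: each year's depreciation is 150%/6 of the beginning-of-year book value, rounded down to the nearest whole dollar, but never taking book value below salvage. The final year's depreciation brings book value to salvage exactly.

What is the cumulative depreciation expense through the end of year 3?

$36,707

Depreciable base = $63,494 − $7,900 = $55,594.
Year 1: ⌊$63,494 × 150%/6⌋ = $15,873. Book value $47,621.
Year 2: ⌊$47,621 × 150%/6⌋ = $11,905. Book value $35,716.
Year 3: ⌊$35,716 × 150%/6⌋ = $8,929. Book value $26,787.
Accumulated through year 3 = $63,494 − $26,787 = $36,707.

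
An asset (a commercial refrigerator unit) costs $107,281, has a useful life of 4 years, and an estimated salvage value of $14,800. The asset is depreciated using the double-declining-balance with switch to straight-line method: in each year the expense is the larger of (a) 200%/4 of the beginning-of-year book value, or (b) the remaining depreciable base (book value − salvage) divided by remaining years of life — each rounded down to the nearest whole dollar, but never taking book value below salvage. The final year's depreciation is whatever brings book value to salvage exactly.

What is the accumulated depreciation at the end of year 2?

Depreciable base = $107,281 − $14,800 = $92,481.
Year 1: DB = ⌊$107,281 × 200%/4⌋ = $53,640; SL = ⌊$92,481/4⌋ = $23,120 → take DB $53,640. Book value $53,641.
Year 2: DB = ⌊$53,641 × 200%/4⌋ = $26,820; SL = ⌊$38,841/3⌋ = $12,947 → take DB $26,820. Book value $26,821.
Accumulated through year 2 = $107,281 − $26,821 = $80,460.

$80,460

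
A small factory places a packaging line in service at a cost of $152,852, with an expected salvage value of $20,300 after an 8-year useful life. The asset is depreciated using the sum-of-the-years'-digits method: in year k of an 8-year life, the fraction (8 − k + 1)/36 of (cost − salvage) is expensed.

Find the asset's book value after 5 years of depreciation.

Depreciable base = $152,852 − $20,300 = $132,552.
Sum of the years' digits = 8+7+6+5+4+3+2+1 = 36.
Year 1: $132,552 × 8/36 = $29,456. Book value $123,396.
Year 2: $132,552 × 7/36 = $25,774. Book value $97,622.
Year 3: $132,552 × 6/36 = $22,092. Book value $75,530.
Year 4: $132,552 × 5/36 = $18,410. Book value $57,120.
Year 5: $132,552 × 4/36 = $14,728. Book value $42,392.

$42,392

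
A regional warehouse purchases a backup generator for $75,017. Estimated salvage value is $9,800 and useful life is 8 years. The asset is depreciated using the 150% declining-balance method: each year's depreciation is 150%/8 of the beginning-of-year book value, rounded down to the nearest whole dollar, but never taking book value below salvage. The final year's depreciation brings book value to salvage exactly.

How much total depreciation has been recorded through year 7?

Depreciable base = $75,017 − $9,800 = $65,217.
Year 1: ⌊$75,017 × 150%/8⌋ = $14,065. Book value $60,952.
Year 2: ⌊$60,952 × 150%/8⌋ = $11,428. Book value $49,524.
Year 3: ⌊$49,524 × 150%/8⌋ = $9,285. Book value $40,239.
Year 4: ⌊$40,239 × 150%/8⌋ = $7,544. Book value $32,695.
Year 5: ⌊$32,695 × 150%/8⌋ = $6,130. Book value $26,565.
Year 6: ⌊$26,565 × 150%/8⌋ = $4,980. Book value $21,585.
Year 7: ⌊$21,585 × 150%/8⌋ = $4,047. Book value $17,538.
Accumulated through year 7 = $75,017 − $17,538 = $57,479.

$57,479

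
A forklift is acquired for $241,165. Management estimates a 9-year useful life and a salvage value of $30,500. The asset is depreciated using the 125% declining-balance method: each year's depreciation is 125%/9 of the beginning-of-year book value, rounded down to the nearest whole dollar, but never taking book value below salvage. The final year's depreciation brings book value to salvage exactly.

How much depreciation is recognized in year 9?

$42,412

Depreciable base = $241,165 − $30,500 = $210,665.
Year 1: ⌊$241,165 × 125%/9⌋ = $33,495. Book value $207,670.
Year 2: ⌊$207,670 × 125%/9⌋ = $28,843. Book value $178,827.
Year 3: ⌊$178,827 × 125%/9⌋ = $24,837. Book value $153,990.
Year 4: ⌊$153,990 × 125%/9⌋ = $21,387. Book value $132,603.
Year 5: ⌊$132,603 × 125%/9⌋ = $18,417. Book value $114,186.
Year 6: ⌊$114,186 × 125%/9⌋ = $15,859. Book value $98,327.
Year 7: ⌊$98,327 × 125%/9⌋ = $13,656. Book value $84,671.
Year 8: ⌊$84,671 × 125%/9⌋ = $11,759. Book value $72,912.
Year 9 (final): $72,912 − $30,500 = $42,412. Book value $30,500.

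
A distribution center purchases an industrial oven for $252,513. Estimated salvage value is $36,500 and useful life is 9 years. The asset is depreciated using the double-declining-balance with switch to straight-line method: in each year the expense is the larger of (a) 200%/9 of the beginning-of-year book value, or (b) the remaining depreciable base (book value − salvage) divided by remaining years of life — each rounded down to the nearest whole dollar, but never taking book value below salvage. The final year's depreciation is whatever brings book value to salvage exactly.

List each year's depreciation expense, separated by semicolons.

$56,114; $43,644; $33,945; $26,402; $20,535; $15,971; $12,422; $6,980; $0

Depreciable base = $252,513 − $36,500 = $216,013.
Year 1: DB = ⌊$252,513 × 200%/9⌋ = $56,114; SL = ⌊$216,013/9⌋ = $24,001 → take DB $56,114. Book value $196,399.
Year 2: DB = ⌊$196,399 × 200%/9⌋ = $43,644; SL = ⌊$159,899/8⌋ = $19,987 → take DB $43,644. Book value $152,755.
Year 3: DB = ⌊$152,755 × 200%/9⌋ = $33,945; SL = ⌊$116,255/7⌋ = $16,607 → take DB $33,945. Book value $118,810.
Year 4: DB = ⌊$118,810 × 200%/9⌋ = $26,402; SL = ⌊$82,310/6⌋ = $13,718 → take DB $26,402. Book value $92,408.
Year 5: DB = ⌊$92,408 × 200%/9⌋ = $20,535; SL = ⌊$55,908/5⌋ = $11,181 → take DB $20,535. Book value $71,873.
Year 6: DB = ⌊$71,873 × 200%/9⌋ = $15,971; SL = ⌊$35,373/4⌋ = $8,843 → take DB $15,971. Book value $55,902.
Year 7: DB = ⌊$55,902 × 200%/9⌋ = $12,422; SL = ⌊$19,402/3⌋ = $6,467 → take DB $12,422. Book value $43,480.
Year 8: DB = ⌊$43,480 × 200%/9⌋ = $9,662; SL = ⌊$6,980/2⌋ = $3,490 → take DB $9,662, capped at $6,980. Book value $36,500.
Year 9 (final): $36,500 − $36,500 = $0. Book value $36,500.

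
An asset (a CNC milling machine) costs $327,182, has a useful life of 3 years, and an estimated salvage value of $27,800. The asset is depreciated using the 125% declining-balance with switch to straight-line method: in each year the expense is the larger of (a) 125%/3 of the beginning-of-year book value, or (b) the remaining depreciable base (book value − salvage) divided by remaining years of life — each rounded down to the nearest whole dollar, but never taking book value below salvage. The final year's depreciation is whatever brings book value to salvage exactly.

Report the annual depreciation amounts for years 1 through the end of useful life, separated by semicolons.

$136,325; $81,528; $81,529

Depreciable base = $327,182 − $27,800 = $299,382.
Year 1: DB = ⌊$327,182 × 125%/3⌋ = $136,325; SL = ⌊$299,382/3⌋ = $99,794 → take DB $136,325. Book value $190,857.
Year 2: DB = ⌊$190,857 × 125%/3⌋ = $79,523; SL = ⌊$163,057/2⌋ = $81,528 → take SL $81,528. Book value $109,329.
Year 3 (final): $109,329 − $27,800 = $81,529. Book value $27,800.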